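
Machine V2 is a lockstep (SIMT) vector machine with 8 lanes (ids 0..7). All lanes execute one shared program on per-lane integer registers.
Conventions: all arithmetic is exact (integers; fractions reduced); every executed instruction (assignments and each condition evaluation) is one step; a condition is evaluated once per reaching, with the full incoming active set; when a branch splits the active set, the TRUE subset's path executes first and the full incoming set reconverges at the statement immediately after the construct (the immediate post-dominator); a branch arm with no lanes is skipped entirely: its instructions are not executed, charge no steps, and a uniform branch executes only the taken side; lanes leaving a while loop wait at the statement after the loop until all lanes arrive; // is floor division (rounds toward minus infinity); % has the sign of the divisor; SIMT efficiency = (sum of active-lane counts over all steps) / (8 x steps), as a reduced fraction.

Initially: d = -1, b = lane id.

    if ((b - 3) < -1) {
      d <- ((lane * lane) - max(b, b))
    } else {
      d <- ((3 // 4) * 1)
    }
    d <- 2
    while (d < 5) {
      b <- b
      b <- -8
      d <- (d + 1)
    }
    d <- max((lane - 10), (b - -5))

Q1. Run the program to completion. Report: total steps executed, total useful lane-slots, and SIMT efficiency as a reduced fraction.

Answer: 18 steps, 136 useful, 17/18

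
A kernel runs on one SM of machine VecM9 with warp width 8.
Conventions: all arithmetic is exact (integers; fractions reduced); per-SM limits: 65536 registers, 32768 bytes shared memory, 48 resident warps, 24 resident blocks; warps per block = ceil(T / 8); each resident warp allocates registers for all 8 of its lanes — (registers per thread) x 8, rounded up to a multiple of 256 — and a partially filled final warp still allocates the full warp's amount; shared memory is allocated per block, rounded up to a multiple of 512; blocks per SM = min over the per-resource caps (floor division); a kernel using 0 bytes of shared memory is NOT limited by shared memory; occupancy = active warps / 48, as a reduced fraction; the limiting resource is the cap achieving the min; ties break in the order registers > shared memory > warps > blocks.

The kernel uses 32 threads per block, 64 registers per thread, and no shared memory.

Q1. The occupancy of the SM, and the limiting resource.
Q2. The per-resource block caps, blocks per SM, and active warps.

Answer: occupancy 1, limited by warps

registers: 32 blocks
shared memory: no limit (kernel uses none)
warps: 12 blocks
blocks: 24 blocks

Answer: 12 blocks, 48 active warps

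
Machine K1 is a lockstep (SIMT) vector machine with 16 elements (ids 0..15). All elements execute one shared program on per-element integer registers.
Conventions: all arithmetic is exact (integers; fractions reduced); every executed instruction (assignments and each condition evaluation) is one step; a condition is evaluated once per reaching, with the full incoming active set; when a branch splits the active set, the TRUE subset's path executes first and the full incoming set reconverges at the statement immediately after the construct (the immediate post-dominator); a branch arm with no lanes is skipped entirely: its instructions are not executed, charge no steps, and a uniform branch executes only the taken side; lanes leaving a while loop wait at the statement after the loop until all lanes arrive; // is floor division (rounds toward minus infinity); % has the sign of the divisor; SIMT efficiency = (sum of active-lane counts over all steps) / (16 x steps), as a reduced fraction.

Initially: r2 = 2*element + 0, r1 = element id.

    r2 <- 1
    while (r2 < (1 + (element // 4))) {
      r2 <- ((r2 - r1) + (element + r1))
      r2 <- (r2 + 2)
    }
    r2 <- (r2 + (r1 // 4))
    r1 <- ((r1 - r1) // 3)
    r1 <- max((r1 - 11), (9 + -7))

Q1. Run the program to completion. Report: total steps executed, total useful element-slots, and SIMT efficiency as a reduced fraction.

Answer: 8 steps, 116 useful, 29/32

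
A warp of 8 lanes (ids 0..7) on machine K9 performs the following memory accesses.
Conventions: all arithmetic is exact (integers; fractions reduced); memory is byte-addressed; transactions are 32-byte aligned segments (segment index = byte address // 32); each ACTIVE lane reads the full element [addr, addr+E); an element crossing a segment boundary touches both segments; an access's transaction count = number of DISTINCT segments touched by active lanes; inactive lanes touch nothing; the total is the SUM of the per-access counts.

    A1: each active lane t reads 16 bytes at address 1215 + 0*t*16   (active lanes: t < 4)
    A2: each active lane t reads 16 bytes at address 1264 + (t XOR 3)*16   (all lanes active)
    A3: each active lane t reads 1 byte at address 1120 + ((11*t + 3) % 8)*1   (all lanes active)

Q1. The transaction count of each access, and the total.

A1: 2 transactions
A2: 5 transactions
A3: 1 transaction

Answer: 2,5,1; total 8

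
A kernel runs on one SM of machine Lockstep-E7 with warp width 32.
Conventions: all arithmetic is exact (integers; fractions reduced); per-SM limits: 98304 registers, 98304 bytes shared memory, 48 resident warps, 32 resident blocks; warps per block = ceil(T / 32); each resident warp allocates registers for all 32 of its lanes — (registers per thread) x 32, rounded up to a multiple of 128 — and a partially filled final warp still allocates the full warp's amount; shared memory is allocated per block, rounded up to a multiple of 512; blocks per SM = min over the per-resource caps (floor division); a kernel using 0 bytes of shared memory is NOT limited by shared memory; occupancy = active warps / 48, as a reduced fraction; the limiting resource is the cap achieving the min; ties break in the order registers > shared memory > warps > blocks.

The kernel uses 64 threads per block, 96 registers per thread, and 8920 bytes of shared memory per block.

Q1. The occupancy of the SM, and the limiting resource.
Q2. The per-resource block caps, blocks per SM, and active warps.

Answer: occupancy 5/12, limited by shared memory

registers: 16 blocks
shared memory: 10 blocks
warps: 24 blocks
blocks: 32 blocks

Answer: 10 blocks, 20 active warps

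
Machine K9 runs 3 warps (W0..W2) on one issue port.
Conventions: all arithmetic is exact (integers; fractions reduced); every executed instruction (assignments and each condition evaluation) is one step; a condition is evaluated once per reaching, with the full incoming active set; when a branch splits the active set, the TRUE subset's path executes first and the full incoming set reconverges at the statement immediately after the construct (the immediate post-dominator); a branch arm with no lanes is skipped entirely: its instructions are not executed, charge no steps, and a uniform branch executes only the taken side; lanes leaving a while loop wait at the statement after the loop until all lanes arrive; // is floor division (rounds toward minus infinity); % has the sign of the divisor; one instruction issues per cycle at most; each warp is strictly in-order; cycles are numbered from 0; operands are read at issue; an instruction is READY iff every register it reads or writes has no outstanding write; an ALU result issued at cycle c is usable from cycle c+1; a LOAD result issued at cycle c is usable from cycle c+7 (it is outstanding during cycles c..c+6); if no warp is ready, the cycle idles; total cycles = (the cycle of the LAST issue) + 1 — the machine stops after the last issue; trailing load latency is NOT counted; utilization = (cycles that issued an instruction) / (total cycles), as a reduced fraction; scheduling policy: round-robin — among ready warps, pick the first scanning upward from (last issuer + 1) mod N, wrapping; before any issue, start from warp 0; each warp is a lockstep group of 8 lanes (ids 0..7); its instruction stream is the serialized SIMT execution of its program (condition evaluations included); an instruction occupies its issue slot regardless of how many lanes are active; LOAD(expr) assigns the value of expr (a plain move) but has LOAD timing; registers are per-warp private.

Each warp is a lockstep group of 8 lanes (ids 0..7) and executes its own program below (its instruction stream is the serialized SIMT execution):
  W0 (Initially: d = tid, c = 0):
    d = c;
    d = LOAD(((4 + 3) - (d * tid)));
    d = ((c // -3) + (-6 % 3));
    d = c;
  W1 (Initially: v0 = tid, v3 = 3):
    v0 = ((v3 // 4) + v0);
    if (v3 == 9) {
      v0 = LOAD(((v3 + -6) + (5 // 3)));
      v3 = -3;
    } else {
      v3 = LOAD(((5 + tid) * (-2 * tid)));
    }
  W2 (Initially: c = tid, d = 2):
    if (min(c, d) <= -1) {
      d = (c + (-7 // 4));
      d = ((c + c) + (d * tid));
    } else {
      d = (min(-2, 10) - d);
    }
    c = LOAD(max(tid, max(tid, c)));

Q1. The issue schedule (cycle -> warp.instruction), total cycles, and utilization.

cycle 0: W0.I0
cycle 1: W1.I0
cycle 2: W2.I0
cycle 3: W0.I1
cycle 4: W1.I1
cycle 5: W2.I1
cycle 6: W1.I2
cycle 7: W2.I2
cycle 8: idle
cycle 9: idle
cycle 10: W0.I2
cycle 11: W0.I3

Answer: 12 cycles, utilization 5/6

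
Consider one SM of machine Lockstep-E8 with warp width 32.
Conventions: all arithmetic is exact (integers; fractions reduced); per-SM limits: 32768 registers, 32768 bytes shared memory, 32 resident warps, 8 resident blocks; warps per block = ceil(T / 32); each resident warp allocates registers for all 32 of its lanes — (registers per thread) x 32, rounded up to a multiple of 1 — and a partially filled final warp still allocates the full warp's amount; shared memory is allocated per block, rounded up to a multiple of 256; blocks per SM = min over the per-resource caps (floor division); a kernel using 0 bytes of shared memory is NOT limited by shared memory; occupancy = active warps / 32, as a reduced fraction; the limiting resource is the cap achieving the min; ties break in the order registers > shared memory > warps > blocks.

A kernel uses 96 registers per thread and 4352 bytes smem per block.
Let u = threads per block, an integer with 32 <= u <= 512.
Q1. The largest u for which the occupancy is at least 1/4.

Answer: u = 320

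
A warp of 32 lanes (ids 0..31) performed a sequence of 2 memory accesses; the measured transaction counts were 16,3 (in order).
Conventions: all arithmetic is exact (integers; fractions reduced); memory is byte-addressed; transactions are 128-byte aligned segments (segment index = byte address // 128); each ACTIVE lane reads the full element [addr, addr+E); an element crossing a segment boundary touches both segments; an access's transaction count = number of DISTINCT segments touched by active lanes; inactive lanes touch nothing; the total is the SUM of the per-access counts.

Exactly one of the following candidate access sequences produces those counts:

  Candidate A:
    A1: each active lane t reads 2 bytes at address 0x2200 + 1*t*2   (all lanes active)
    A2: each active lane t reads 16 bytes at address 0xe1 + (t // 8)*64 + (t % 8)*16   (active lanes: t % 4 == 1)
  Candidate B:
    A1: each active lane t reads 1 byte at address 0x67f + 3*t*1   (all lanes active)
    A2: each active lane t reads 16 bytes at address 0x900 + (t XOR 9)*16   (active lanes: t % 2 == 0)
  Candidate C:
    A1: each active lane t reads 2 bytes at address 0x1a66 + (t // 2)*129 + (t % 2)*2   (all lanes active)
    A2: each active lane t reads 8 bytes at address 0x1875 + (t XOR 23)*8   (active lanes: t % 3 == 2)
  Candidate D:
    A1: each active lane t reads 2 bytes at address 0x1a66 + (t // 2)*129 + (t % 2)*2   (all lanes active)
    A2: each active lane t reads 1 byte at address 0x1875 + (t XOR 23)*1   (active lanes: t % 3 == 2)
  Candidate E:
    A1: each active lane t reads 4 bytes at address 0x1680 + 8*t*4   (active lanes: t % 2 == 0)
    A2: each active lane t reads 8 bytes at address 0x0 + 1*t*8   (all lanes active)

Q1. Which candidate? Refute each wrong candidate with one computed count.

A: A1 gives 1 transaction, not 16
B: A1 gives 2 transactions, not 16
D: A2 gives 2 transactions, not 3
E: A1 gives 8 transactions, not 16
C: all counts match (16,3)

Answer: C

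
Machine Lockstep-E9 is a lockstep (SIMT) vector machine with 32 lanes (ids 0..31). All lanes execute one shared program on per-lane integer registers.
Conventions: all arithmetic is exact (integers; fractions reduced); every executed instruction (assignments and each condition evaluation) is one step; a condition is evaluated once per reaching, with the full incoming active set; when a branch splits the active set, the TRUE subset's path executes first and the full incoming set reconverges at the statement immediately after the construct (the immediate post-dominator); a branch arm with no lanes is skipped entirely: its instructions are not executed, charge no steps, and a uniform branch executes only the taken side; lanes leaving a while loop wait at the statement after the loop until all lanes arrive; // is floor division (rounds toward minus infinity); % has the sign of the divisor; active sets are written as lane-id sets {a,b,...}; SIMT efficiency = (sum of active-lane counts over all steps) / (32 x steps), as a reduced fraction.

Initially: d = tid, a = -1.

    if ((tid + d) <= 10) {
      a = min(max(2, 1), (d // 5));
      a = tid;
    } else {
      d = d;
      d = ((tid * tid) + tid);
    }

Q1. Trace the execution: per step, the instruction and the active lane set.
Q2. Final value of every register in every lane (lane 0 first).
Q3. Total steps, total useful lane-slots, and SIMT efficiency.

step 0: eval ((tid + d) <= 10)       {0,1,2,3,4,5,6,7,8,9,10,11,12,13,14,15,16,17,18,19,20,21,22,23,24,25,26,27,28,29,30,31}
step 1: a <- min(max(2, 1), (d // 5)) {0,1,2,3,4,5}
step 2: a <- tid                     {0,1,2,3,4,5}
step 3: d <- d                       {6,7,8,9,10,11,12,13,14,15,16,17,18,19,20,21,22,23,24,25,26,27,28,29,30,31}
step 4: d <- ((tid * tid) + tid)     {6,7,8,9,10,11,12,13,14,15,16,17,18,19,20,21,22,23,24,25,26,27,28,29,30,31}

Answer: 5 steps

d: 0,1,2,3,4,5,42,56,72,90,110,132,156,182,210,240,272,306,342,380,420,462,506,552,600,650,702,756,812,870,930,992
a: 0,1,2,3,4,5,-1,-1,-1,-1,-1,-1,-1,-1,-1,-1,-1,-1,-1,-1,-1,-1,-1,-1,-1,-1,-1,-1,-1,-1,-1,-1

steps = 5; useful = 96; efficiency = 96/160 = 3/5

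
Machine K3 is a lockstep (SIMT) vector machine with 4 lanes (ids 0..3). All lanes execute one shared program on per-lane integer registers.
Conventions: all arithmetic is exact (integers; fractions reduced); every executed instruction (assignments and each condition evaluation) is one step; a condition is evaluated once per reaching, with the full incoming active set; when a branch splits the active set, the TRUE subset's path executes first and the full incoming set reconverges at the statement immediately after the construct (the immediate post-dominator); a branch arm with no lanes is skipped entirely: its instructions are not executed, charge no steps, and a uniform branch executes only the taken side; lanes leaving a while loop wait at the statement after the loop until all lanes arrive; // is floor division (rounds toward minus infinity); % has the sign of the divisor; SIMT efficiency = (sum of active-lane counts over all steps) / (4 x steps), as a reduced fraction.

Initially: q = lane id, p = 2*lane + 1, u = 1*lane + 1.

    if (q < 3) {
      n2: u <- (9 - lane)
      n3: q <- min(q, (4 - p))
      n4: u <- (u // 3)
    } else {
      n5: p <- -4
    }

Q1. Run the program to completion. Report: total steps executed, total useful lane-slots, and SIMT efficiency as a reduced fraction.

Answer: 5 steps, 14 useful, 7/10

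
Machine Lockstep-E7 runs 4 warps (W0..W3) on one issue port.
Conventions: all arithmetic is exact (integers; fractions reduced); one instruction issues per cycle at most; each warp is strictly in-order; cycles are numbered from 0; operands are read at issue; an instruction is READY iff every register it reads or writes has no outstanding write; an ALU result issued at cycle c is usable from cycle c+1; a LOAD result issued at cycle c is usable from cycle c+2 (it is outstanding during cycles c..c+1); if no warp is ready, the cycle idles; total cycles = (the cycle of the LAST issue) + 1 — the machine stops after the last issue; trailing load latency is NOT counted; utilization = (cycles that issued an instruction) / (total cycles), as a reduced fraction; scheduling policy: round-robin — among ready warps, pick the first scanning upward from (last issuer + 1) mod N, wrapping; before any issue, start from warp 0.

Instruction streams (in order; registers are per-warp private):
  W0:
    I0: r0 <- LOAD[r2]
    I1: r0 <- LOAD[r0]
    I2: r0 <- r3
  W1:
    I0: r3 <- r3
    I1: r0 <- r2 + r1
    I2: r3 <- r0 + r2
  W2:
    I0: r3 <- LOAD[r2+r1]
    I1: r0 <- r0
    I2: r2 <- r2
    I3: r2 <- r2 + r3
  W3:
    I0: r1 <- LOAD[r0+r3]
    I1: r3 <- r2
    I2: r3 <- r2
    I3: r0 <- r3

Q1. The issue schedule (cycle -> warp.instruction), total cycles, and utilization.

cycle 0: W0.I0
cycle 1: W1.I0
cycle 2: W2.I0
cycle 3: W3.I0
cycle 4: W0.I1
cycle 5: W1.I1
cycle 6: W2.I1
cycle 7: W3.I1
cycle 8: W0.I2
cycle 9: W1.I2
cycle 10: W2.I2
cycle 11: W3.I2
cycle 12: W2.I3
cycle 13: W3.I3

Answer: 14 cycles, utilization 1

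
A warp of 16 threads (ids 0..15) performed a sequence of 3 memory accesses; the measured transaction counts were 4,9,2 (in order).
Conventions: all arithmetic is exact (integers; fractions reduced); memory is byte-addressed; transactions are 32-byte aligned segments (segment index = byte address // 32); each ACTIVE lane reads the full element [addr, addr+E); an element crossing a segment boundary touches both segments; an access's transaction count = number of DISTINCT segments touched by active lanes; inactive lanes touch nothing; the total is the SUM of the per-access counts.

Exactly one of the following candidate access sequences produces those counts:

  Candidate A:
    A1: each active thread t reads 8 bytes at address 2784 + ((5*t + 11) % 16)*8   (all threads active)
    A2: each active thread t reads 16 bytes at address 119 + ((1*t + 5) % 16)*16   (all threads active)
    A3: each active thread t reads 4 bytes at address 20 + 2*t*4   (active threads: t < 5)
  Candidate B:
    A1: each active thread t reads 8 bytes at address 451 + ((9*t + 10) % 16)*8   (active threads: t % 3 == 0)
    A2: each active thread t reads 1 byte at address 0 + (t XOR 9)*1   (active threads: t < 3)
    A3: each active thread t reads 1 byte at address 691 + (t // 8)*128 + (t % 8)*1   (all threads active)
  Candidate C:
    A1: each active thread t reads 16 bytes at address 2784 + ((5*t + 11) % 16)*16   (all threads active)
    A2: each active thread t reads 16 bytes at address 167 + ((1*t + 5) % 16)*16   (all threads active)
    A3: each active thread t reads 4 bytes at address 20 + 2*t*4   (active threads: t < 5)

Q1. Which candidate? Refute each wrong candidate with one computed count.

B: A2 gives 1 transaction, not 9
C: A1 gives 8 transactions, not 4
A: all counts match (4,9,2)

Answer: A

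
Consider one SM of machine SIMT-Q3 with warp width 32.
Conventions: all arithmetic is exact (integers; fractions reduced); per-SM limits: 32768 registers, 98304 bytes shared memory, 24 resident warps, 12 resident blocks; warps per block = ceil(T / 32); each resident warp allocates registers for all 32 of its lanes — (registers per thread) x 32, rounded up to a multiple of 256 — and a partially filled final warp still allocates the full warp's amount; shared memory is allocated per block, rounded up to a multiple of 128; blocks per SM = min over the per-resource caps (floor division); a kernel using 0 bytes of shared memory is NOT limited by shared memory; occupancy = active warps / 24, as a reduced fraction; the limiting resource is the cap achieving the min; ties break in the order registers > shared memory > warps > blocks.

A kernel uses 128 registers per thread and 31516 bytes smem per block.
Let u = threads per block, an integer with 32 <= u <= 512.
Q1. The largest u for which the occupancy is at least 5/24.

Answer: u = 256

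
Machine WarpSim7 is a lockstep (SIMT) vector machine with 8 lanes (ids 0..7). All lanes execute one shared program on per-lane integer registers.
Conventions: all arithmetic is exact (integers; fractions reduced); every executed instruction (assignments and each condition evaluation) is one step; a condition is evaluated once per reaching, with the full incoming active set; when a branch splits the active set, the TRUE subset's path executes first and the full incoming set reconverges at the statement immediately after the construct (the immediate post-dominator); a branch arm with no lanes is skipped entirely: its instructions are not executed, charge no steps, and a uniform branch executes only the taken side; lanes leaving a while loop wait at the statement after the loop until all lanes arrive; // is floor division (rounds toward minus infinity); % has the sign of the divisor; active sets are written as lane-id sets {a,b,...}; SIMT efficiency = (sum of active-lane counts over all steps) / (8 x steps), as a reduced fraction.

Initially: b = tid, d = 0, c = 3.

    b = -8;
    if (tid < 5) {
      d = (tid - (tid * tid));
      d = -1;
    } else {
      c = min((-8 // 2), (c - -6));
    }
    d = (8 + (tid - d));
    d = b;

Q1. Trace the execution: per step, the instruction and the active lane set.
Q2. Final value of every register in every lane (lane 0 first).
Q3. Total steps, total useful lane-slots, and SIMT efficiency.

step 0: b <- -8                      {0,1,2,3,4,5,6,7}
step 1: eval (tid < 5)               {0,1,2,3,4,5,6,7}
step 2: d <- (tid - (tid * tid))     {0,1,2,3,4}
step 3: d <- -1                      {0,1,2,3,4}
step 4: c <- min((-8 // 2), (c - -6)) {5,6,7}
step 5: d <- (8 + (tid - d))         {0,1,2,3,4,5,6,7}
step 6: d <- b                       {0,1,2,3,4,5,6,7}

Answer: 7 steps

b: -8,-8,-8,-8,-8,-8,-8,-8
d: -8,-8,-8,-8,-8,-8,-8,-8
c: 3,3,3,3,3,-4,-4,-4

steps = 7; useful = 45; efficiency = 45/56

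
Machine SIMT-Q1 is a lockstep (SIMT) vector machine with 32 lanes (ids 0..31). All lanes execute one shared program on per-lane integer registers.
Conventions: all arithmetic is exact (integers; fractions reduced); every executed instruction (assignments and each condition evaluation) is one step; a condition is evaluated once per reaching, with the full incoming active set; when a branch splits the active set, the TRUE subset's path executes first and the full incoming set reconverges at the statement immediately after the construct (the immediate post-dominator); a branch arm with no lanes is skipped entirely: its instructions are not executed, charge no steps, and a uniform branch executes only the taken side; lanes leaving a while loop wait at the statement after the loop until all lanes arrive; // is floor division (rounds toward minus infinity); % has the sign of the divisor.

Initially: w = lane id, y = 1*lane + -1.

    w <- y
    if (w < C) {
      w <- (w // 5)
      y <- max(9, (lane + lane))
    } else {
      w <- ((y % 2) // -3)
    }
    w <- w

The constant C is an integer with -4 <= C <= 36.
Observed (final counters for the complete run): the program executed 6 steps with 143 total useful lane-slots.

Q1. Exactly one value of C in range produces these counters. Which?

Answer: C = 14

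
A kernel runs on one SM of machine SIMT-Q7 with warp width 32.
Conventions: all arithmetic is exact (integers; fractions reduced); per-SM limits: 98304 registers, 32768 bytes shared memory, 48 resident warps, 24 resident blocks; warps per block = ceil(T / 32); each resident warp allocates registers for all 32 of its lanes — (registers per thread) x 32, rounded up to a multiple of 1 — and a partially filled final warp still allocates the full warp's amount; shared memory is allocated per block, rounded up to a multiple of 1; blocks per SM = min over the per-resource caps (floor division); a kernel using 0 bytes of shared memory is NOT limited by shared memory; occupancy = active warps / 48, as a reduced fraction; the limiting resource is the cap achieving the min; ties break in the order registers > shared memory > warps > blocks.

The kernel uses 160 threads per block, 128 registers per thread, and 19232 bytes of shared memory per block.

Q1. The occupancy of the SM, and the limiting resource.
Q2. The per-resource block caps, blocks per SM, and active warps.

Answer: occupancy 5/48, limited by shared memory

registers: 4 blocks
shared memory: 1 block
warps: 9 blocks
blocks: 24 blocks

Answer: 1 block, 5 active warps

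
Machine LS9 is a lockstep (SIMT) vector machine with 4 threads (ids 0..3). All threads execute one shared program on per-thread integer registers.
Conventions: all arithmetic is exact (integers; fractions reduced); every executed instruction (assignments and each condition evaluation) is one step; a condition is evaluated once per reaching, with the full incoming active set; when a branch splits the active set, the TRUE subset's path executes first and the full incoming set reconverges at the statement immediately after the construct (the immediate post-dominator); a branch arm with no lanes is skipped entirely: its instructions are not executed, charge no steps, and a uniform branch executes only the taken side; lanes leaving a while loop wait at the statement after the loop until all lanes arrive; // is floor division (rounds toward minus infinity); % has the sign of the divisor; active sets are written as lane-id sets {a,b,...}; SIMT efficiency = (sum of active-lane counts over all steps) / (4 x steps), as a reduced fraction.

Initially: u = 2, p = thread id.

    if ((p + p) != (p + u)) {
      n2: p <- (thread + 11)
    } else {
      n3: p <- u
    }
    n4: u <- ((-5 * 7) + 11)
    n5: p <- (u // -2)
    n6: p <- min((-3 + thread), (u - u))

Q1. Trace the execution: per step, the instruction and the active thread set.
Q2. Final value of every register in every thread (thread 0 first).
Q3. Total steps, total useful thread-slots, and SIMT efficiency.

step 0: eval ((p + p) != (p + u))    {0,1,2,3}
step 1: p <- (thread + 11)           {0,1,3}
step 2: p <- u                       {2}
step 3: u <- ((-5 * 7) + 11)         {0,1,2,3}
step 4: p <- (u // -2)               {0,1,2,3}
step 5: p <- min((-3 + thread), (u - u)) {0,1,2,3}

Answer: 6 steps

u: -24,-24,-24,-24
p: -3,-2,-1,0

steps = 6; useful = 20; efficiency = 20/24 = 5/6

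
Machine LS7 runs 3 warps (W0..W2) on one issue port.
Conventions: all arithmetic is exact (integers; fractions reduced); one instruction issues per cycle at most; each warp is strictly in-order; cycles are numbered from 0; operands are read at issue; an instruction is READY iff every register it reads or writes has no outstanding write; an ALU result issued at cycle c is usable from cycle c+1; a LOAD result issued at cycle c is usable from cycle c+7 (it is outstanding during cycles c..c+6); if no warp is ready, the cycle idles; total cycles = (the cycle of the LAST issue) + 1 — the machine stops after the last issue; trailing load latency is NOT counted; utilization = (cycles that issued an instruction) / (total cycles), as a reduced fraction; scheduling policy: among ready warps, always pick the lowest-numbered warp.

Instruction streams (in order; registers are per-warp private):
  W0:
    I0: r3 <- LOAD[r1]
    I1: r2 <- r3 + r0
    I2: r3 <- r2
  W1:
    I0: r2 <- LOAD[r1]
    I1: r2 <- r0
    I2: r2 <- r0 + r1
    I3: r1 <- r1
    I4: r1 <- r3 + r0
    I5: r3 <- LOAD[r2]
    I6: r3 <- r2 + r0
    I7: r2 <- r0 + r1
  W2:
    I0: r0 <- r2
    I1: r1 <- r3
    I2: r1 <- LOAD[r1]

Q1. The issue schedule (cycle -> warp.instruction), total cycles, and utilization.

cycle 0: W0.I0
cycle 1: W1.I0
cycle 2: W2.I0
cycle 3: W2.I1
cycle 4: W2.I2
cycle 5: idle
cycle 6: idle
cycle 7: W0.I1
cycle 8: W0.I2
cycle 9: W1.I1
cycle 10: W1.I2
cycle 11: W1.I3
cycle 12: W1.I4
cycle 13: W1.I5
cycle 14: idle
cycle 15: idle
cycle 16: idle
cycle 17: idle
cycle 18: idle
cycle 19: idle
cycle 20: W1.I6
cycle 21: W1.I7

Answer: 22 cycles, utilization 7/11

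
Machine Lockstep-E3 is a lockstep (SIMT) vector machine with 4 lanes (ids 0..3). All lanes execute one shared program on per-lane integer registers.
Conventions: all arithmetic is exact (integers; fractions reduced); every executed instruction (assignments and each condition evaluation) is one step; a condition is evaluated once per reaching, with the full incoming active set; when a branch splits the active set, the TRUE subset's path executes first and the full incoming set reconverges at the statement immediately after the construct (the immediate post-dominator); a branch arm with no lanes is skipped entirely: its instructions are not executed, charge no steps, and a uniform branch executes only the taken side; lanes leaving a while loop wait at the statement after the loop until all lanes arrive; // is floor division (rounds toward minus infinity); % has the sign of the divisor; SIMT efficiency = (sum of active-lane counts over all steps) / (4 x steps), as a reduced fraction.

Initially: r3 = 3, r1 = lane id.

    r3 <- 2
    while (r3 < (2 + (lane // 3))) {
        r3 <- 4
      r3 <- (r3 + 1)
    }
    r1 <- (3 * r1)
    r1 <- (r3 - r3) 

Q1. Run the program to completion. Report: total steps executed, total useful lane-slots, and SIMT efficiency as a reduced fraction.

Answer: 7 steps, 19 useful, 19/28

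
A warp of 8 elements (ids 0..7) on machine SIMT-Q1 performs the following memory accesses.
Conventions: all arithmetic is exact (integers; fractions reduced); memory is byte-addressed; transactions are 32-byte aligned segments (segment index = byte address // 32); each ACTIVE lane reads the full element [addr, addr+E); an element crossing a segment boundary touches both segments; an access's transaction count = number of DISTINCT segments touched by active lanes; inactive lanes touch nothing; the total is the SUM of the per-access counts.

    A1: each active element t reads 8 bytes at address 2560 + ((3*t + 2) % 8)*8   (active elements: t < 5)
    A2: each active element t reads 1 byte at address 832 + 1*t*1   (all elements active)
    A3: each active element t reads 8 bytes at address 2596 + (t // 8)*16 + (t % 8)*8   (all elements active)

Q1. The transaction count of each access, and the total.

A1: 2 transactions
A2: 1 transaction
A3: 3 transactions

Answer: 2,1,3; total 6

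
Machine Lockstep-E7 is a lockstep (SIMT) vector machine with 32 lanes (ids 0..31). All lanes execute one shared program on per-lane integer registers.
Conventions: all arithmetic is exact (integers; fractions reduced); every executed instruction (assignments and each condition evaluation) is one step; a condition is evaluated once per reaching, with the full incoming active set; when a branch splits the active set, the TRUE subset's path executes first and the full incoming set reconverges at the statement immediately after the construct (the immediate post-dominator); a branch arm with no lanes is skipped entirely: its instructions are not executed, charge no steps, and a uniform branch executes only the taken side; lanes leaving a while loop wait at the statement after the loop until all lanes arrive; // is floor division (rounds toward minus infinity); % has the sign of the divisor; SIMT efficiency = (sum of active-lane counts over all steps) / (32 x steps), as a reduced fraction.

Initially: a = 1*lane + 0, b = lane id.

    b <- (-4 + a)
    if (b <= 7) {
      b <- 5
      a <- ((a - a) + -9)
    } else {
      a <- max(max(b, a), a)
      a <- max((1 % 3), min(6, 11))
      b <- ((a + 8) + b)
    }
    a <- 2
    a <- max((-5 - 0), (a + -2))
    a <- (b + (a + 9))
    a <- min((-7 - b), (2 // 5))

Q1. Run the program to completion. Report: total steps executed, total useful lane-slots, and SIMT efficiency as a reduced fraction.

Answer: 11 steps, 276 useful, 69/88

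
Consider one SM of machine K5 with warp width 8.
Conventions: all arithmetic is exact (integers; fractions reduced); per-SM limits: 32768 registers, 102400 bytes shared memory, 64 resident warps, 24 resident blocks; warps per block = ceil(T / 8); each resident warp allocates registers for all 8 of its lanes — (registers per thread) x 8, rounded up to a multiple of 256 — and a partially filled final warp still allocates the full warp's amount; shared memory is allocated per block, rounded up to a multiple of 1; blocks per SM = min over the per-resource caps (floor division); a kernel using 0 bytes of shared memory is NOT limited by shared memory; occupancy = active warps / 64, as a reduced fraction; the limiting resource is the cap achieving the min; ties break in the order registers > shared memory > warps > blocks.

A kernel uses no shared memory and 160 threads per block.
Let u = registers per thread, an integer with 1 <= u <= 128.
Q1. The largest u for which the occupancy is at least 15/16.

Answer: u = 64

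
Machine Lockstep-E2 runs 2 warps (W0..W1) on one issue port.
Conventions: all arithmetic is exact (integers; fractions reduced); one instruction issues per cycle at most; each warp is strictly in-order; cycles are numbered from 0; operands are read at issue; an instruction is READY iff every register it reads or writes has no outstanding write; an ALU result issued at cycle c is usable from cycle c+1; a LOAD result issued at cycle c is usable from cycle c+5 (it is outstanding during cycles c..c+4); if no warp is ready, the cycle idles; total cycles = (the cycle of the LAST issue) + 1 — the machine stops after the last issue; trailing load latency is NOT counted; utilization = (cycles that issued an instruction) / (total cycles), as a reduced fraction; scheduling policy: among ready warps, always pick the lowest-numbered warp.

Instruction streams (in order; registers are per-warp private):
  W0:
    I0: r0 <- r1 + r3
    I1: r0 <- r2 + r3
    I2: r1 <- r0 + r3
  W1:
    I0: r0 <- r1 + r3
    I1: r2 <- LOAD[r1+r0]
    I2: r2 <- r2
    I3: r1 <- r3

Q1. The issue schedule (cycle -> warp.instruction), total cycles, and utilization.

cycle 0: W0.I0
cycle 1: W0.I1
cycle 2: W0.I2
cycle 3: W1.I0
cycle 4: W1.I1
cycle 5: idle
cycle 6: idle
cycle 7: idle
cycle 8: idle
cycle 9: W1.I2
cycle 10: W1.I3

Answer: 11 cycles, utilization 7/11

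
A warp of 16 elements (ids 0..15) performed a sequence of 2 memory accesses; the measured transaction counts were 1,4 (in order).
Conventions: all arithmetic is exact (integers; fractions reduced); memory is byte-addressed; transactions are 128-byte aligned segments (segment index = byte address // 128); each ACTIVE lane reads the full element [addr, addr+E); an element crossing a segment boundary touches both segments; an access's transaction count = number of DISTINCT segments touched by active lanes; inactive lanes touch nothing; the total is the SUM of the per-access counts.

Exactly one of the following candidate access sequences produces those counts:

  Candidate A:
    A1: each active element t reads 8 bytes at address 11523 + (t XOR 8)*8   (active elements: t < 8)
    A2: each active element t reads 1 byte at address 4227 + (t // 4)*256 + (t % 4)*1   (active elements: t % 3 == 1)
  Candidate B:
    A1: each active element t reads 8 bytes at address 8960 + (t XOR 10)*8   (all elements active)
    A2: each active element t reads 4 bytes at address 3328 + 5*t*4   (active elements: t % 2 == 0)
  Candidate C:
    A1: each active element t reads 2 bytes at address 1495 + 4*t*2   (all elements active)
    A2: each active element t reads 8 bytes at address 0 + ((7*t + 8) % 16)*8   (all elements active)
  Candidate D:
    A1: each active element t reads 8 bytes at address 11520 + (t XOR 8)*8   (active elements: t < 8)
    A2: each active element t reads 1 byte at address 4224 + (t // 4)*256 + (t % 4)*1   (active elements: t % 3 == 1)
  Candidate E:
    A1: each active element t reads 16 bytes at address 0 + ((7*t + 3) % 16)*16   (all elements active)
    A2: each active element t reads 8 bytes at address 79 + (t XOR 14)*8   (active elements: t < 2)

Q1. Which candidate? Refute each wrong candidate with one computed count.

A: A1 gives 2 transactions, not 1
B: A2 gives 3 transactions, not 4
C: A1 gives 2 transactions, not 1
E: A1 gives 2 transactions, not 1
D: all counts match (1,4)

Answer: D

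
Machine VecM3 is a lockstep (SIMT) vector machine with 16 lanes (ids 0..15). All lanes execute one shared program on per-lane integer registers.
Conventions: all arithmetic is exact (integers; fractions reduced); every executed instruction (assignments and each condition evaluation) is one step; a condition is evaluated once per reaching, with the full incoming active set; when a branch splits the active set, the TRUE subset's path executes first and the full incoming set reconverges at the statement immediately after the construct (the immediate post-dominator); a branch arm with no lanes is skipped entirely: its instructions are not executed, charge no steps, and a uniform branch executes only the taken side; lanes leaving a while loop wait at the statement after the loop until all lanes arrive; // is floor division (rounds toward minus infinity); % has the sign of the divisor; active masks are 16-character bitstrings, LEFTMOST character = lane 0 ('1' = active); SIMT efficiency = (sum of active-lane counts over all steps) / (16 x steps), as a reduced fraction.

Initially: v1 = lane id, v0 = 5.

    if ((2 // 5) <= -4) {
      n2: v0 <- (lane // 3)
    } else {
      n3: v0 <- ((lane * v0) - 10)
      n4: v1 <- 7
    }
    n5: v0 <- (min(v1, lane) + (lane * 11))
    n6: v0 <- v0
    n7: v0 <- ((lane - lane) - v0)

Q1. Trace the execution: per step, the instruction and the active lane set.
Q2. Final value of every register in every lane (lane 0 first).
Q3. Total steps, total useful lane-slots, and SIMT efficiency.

step 0: eval ((2 // 5) <= -4)        1111111111111111
step 1: v0 <- ((lane * v0) - 10)     1111111111111111
step 2: v1 <- 7                      1111111111111111
step 3: v0 <- (min(v1, lane) + (lane * 11)) 1111111111111111
step 4: v0 <- v0                     1111111111111111
step 5: v0 <- ((lane - lane) - v0)   1111111111111111

Answer: 6 steps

v1: 7,7,7,7,7,7,7,7,7,7,7,7,7,7,7,7
v0: 0,-12,-24,-36,-48,-60,-72,-84,-95,-106,-117,-128,-139,-150,-161,-172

steps = 6; useful = 96; efficiency = 96/96 = 1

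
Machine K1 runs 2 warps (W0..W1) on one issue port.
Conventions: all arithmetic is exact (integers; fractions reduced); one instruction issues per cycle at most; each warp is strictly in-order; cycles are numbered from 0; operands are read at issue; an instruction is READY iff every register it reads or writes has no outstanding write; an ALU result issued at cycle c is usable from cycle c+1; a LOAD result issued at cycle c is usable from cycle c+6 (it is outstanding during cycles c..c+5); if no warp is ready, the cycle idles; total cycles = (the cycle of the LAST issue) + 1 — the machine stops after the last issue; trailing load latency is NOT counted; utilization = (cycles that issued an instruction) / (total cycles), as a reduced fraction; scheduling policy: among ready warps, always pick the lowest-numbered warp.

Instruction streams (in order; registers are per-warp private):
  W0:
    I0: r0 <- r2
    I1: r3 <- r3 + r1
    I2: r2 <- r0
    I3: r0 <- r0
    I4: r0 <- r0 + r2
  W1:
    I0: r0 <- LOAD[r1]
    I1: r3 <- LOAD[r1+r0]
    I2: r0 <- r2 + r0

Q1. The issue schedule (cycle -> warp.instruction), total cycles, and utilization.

cycle 0: W0.I0
cycle 1: W0.I1
cycle 2: W0.I2
cycle 3: W0.I3
cycle 4: W0.I4
cycle 5: W1.I0
cycle 6: idle
cycle 7: idle
cycle 8: idle
cycle 9: idle
cycle 10: idle
cycle 11: W1.I1
cycle 12: W1.I2

Answer: 13 cycles, utilization 8/13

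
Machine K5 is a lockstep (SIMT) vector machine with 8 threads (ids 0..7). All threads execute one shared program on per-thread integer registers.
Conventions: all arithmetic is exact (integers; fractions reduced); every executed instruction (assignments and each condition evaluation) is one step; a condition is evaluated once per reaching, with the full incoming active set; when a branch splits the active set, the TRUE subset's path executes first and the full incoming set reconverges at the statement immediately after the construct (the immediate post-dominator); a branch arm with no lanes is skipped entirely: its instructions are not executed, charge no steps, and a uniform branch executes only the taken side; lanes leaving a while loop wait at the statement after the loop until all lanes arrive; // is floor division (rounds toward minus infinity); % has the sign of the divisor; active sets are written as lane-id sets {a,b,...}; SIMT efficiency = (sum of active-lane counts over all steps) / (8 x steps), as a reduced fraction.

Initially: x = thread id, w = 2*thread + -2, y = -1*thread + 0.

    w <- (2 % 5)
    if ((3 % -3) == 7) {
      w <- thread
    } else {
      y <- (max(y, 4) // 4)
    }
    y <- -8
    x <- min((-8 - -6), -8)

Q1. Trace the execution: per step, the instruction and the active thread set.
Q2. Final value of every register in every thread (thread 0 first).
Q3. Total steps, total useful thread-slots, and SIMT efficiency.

step 0: w <- (2 % 5)                 {0,1,2,3,4,5,6,7}
step 1: eval ((3 % -3) == 7)         {0,1,2,3,4,5,6,7}
step 2: y <- (max(y, 4) // 4)        {0,1,2,3,4,5,6,7}
step 3: y <- -8                      {0,1,2,3,4,5,6,7}
step 4: x <- min((-8 - -6), -8)      {0,1,2,3,4,5,6,7}

Answer: 5 steps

x: -8,-8,-8,-8,-8,-8,-8,-8
w: 2,2,2,2,2,2,2,2
y: -8,-8,-8,-8,-8,-8,-8,-8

steps = 5; useful = 40; efficiency = 40/40 = 1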